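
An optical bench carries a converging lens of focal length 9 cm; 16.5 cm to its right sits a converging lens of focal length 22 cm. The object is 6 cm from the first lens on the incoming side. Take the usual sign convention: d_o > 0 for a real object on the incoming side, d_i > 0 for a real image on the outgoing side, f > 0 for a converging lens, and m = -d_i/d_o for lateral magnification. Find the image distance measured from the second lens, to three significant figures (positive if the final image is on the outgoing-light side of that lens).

60.7 cm

Lens 1: 1/d_i1 = 1/f_1 - 1/d_o1 = 1/9 - 1/6 = -0.05556 cm^-1, so d_i1 = -18.000 cm.
With d_i1 < 0 the first image is virtual and lies on the object side; the object distance for lens 2 is d_o2 = 16.5 - (-18.000) = 34.500 cm.
Lens 2: 1/d_i2 = 1/f_2 - 1/d_o2 = 1/22 - 1/(34.500) = 0.01647 cm^-1, so d_i2 = 60.720 cm.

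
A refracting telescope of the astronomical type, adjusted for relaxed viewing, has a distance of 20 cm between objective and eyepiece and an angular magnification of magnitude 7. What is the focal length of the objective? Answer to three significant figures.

17.5 cm

In normal adjustment the tube length equals f_obj + f_eye and |M| = f_obj/f_eye.
So f_obj = 7 f_eye and 7 f_eye + f_eye = 20 cm, giving f_eye = 20/8 = 2.500 cm and f_obj = 17.500 cm.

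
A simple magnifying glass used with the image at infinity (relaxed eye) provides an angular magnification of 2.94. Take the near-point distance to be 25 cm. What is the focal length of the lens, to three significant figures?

8.50 cm

For the image at infinity, M = D/f.
f = D/M = 25/2.94 = 8.503 cm.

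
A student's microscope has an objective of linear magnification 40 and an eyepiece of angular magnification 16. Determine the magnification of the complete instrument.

640

The overall magnification of a compound microscope is the product of the objective and eyepiece magnifications:
M = M_obj x M_eye = 40 x 16 = 640.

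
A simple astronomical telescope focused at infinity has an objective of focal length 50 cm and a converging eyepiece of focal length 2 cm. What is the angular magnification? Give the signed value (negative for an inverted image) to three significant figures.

-25.0

M = -f_obj/f_eye = -50/(2) = -25.000.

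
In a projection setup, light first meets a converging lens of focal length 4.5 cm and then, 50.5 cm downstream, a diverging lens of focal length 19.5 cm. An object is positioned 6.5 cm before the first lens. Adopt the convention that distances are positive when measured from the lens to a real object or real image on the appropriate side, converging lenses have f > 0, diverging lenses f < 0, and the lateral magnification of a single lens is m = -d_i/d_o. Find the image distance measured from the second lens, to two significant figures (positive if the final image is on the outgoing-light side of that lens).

First lens: d_i1 = 1/(1/4.5 - 1/6.5) = 14.625 cm.
Object distance for lens 2: d_o2 = 50.5 - 14.625 = 35.875 cm.
Second lens: d_i2 = 1/(1/(-19.5) - 1/(35.875)) = -12.633 cm.

-13 cm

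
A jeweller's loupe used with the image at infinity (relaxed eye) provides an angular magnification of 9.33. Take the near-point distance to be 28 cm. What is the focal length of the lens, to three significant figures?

For the image at infinity, M = D/f.
f = D/M = 28/9.33 = 3.001 cm.

3.00 cm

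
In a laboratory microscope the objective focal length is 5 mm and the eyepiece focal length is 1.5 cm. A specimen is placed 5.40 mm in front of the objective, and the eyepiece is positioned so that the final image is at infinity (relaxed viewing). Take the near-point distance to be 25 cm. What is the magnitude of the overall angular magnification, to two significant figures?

Convert to cm: f_obj = 5 mm = 0.5 cm; d_o = 5.40 mm = 0.54 cm.
Objective: 1/d_i = 1/f_obj - 1/d_o = 1/0.5 - 1/0.54 = 0.14815 cm^-1, so d_i = 6.750 cm.
m_obj = -d_i/d_o = -6.750/0.54 = -12.500.
Eyepiece angular magnification (image at infinity): M_eye = D/f_e = 25/1.5 = 16.667.
Overall M = m_obj x M_eye = (-12.500)(16.667) = -208.33.
|M| = 208.33.

210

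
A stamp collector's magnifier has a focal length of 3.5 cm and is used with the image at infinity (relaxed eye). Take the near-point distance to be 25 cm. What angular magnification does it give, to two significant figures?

7.1

M = D/f = 25/3.5 = 7.143.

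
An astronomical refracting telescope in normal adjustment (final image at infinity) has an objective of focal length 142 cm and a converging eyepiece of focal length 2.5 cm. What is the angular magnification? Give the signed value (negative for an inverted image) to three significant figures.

M = -f_obj/f_eye = -142/(2.5) = -56.800.

-56.8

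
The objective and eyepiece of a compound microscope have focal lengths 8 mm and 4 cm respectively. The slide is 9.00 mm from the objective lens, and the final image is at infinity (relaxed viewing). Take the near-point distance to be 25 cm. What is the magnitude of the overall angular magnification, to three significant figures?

Convert to cm: f_obj = 8 mm = 0.8 cm; d_o = 9.00 mm = 0.90 cm.
Objective: 1/d_i = 1/f_obj - 1/d_o = 1/0.8 - 1/0.90 = 0.13889 cm^-1, so d_i = 7.200 cm.
m_obj = -d_i/d_o = -7.200/0.90 = -8.000.
Eyepiece angular magnification (image at infinity): M_eye = D/f_e = 25/4 = 6.250.
Overall M = m_obj x M_eye = (-8.000)(6.250) = -50.00.
|M| = 50.00.

50.0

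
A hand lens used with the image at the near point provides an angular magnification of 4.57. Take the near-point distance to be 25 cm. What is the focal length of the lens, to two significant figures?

For the image at the near point, M = 1 + D/f.
f = D/(M - 1) = 25/(4.57 - 1) = 7.003 cm.

7.0 cm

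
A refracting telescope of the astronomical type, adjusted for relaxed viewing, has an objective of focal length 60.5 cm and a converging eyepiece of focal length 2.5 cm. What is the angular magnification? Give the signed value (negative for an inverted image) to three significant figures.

M = -f_obj/f_eye = -60.5/(2.5) = -24.200.

-24.2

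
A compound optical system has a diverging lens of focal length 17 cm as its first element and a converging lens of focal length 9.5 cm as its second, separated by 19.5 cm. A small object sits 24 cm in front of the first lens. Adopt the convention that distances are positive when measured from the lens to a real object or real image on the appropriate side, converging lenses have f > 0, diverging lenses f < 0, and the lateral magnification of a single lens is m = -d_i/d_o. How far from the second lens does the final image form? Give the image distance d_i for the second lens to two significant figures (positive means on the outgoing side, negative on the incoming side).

14 cm

First lens: d_i1 = 1/(1/(-17) - 1/24) = -9.951 cm.
The intermediate image is virtual, 9.951 cm to the left of lens 1, so d_o2 = L - d_i1 = 19.5 - (-9.951) = 29.451 cm.
Second lens: d_i2 = 1/(1/9.5 - 1/(29.451)) = 14.024 cm.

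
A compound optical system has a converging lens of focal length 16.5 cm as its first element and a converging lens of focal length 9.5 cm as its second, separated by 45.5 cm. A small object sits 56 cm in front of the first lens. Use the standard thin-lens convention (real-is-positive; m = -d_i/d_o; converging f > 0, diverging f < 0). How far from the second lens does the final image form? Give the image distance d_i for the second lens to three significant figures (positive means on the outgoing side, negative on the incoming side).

First lens: d_i1 = 1/(1/16.5 - 1/56) = 23.392 cm.
Object distance for lens 2: d_o2 = 45.5 - 23.392 = 22.108 cm.
Second lens: d_i2 = 1/(1/9.5 - 1/(22.108)) = 16.658 cm.

16.7 cm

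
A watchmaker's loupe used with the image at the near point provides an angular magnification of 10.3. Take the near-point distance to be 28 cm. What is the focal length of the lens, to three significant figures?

For the image at the near point, M = 1 + D/f.
f = D/(M - 1) = 28/(10.3 - 1) = 3.011 cm.

3.01 cm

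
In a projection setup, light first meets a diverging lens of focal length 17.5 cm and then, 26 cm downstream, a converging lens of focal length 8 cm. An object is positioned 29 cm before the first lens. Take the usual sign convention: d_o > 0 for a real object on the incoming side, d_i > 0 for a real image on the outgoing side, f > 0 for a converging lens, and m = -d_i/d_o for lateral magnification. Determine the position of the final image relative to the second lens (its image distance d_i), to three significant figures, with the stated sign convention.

Lens 1: 1/d_i1 = 1/f_1 - 1/d_o1 = 1/(-17.5) - 1/29 = -0.09163 cm^-1, so d_i1 = -10.914 cm.
The intermediate image is virtual, 10.914 cm to the left of lens 1, so d_o2 = L - d_i1 = 26 - (-10.914) = 36.914 cm.
Lens 2: 1/d_i2 = 1/f_2 - 1/d_o2 = 1/8 - 1/(36.914) = 0.09791 cm^-1, so d_i2 = 10.213 cm.

10.2 cm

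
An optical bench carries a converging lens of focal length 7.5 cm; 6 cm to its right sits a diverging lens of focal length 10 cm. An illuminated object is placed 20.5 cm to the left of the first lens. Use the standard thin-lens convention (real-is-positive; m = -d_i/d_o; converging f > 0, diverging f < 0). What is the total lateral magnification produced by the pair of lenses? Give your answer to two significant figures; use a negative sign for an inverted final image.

-1.4

Lens 1: 1/d_i1 = 1/f_1 - 1/d_o1 = 1/7.5 - 1/20.5 = 0.08455 cm^-1, so d_i1 = 11.827 cm.
m_1 = -(11.827)/20.5 = -0.5769.
Since 11.827 cm > 6 cm, the first image lies past the second lens and serves as a virtual object: d_o2 = L - d_i1 = -5.827 cm.
Lens 2: 1/d_i2 = 1/f_2 - 1/d_o2 = 1/(-10) - 1/(-5.827) = 0.07162 cm^-1, so d_i2 = 13.963 cm.
m_2 = -(13.963)/(-5.827) = 2.3963.
Overall magnification: m = m_1 m_2 = -1.3825.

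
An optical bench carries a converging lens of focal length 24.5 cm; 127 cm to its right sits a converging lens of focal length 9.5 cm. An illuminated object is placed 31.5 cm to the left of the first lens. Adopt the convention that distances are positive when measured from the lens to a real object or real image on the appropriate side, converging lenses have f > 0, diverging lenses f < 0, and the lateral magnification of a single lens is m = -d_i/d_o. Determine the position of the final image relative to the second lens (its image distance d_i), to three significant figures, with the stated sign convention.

Lens 1: 1/d_i1 = 1/f_1 - 1/d_o1 = 1/24.5 - 1/31.5 = 0.00907 cm^-1, so d_i1 = 110.250 cm.
Object distance for lens 2: d_o2 = 127 - 110.250 = 16.750 cm.
Lens 2: 1/d_i2 = 1/f_2 - 1/d_o2 = 1/9.5 - 1/(16.750) = 0.04556 cm^-1, so d_i2 = 21.948 cm.

21.9 cm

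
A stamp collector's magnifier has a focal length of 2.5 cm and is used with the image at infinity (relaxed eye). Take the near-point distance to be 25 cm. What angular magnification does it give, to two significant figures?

M = D/f = 25/2.5 = 10.000.

10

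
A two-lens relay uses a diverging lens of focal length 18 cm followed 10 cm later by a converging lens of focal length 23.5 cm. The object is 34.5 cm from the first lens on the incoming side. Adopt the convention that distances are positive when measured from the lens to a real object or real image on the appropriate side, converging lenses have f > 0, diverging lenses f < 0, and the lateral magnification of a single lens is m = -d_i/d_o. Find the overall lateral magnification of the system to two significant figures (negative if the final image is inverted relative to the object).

Applying the thin-lens equation to the first lens, 1/(-18) = 1/34.5 + 1/d_i1, which gives d_i1 = -11.829 cm.
Its lateral magnification is m_1 = -d_i1/d_o1 = -(-11.829)/34.5 = 0.3429.
With d_i1 < 0 the first image is virtual and lies on the object side; the object distance for lens 2 is d_o2 = 10 - (-11.829) = 21.829 cm.
Applying the thin-lens equation again with f_2 = 23.5 cm and d_o2 = 21.829 cm gives d_i2 = -306.906 cm.
m_2 = -(-306.906)/(21.829) = 14.0598.
Total m = m_1 x m_2 = (0.3429)(14.0598) = 4.8205.

4.8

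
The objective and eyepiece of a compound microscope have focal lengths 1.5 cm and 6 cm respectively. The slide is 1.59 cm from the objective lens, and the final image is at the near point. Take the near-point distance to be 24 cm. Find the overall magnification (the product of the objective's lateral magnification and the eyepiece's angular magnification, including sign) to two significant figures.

-83

Objective: 1/d_i = 1/f_obj - 1/d_o = 1/1.5 - 1/1.59 = 0.03774 cm^-1, so d_i = 26.500 cm.
m_obj = -d_i/d_o = -26.500/1.59 = -16.667.
Eyepiece angular magnification (image at near point): M_eye = 1 + D/f_e = 1 + 24/6 = 5.000.
Overall M = m_obj x M_eye = (-16.667)(5.000) = -83.33.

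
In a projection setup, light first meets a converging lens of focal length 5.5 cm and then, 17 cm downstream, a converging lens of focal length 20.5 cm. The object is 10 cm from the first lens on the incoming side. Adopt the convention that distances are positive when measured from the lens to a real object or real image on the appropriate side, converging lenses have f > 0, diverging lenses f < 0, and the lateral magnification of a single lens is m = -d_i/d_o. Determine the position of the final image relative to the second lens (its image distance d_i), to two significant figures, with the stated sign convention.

Lens 1: 1/d_i1 = 1/f_1 - 1/d_o1 = 1/5.5 - 1/10 = 0.08182 cm^-1, so d_i1 = 12.222 cm.
The intermediate image is 12.222 cm to the right of lens 1, so d_o2 = L - d_i1 = 17 - 12.222 = 4.778 cm.
Lens 2: 1/d_i2 = 1/f_2 - 1/d_o2 = 1/20.5 - 1/(4.778) = -0.16052 cm^-1, so d_i2 = -6.230 cm.

-6.2 cm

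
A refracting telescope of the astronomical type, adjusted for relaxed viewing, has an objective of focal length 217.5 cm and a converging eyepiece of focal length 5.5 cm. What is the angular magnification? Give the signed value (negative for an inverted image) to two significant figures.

-40

M = -f_obj/f_eye = -217.5/(5.5) = -39.545.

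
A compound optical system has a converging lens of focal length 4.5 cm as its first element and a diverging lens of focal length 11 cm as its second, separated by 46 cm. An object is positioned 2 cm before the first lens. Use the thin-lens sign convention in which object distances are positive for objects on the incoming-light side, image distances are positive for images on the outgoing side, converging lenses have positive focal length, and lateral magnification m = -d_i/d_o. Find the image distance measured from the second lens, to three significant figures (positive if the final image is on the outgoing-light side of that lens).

-9.00 cm

Applying the thin-lens equation to the first lens, 1/4.5 = 1/2 + 1/d_i1, which gives d_i1 = -3.600 cm.
With d_i1 < 0 the first image is virtual and lies on the object side; the object distance for lens 2 is d_o2 = 46 - (-3.600) = 49.600 cm.
Applying the thin-lens equation again with f_2 = -11 cm and d_o2 = 49.600 cm gives d_i2 = -9.003 cm.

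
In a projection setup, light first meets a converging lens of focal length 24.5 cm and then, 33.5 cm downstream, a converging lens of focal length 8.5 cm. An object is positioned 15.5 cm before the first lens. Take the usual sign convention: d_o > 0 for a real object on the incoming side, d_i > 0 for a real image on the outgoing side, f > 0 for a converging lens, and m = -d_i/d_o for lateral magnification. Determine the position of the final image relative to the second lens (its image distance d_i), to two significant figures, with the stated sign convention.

Lens 1: 1/d_i1 = 1/f_1 - 1/d_o1 = 1/24.5 - 1/15.5 = -0.02370 cm^-1, so d_i1 = -42.194 cm.
The intermediate image is virtual, 42.194 cm to the left of lens 1, so d_o2 = L - d_i1 = 33.5 - (-42.194) = 75.694 cm.
Lens 2: 1/d_i2 = 1/f_2 - 1/d_o2 = 1/8.5 - 1/(75.694) = 0.10444 cm^-1, so d_i2 = 9.575 cm.

9.6 cm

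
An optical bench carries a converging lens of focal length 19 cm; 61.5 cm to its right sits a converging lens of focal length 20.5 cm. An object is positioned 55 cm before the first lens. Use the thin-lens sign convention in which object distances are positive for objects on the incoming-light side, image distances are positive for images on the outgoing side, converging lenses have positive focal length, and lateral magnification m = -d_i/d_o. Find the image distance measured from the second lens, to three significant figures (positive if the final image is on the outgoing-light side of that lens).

First lens: d_i1 = 1/(1/19 - 1/55) = 29.028 cm.
The intermediate image is 29.028 cm to the right of lens 1, so d_o2 = L - d_i1 = 61.5 - 29.028 = 32.472 cm.
Second lens: d_i2 = 1/(1/20.5 - 1/(32.472)) = 55.602 cm.

55.6 cm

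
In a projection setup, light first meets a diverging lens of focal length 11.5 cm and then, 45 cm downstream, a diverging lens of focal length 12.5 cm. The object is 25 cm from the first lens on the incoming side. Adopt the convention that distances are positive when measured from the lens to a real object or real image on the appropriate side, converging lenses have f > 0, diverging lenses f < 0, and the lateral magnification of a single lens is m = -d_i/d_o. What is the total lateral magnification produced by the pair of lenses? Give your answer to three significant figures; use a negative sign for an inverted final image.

0.0602

First lens: d_i1 = 1/(1/(-11.5) - 1/25) = -7.877 cm.
m_1 = -(-7.877)/25 = 0.3151.
The intermediate image is virtual, 7.877 cm to the left of lens 1, so d_o2 = L - d_i1 = 45 - (-7.877) = 52.877 cm.
Second lens: d_i2 = 1/(1/(-12.5) - 1/(52.877)) = -10.110 cm.
m_2 = -(-10.110)/(52.877) = 0.1912.
Total m = m_1 x m_2 = (0.3151)(0.1912) = 0.0602.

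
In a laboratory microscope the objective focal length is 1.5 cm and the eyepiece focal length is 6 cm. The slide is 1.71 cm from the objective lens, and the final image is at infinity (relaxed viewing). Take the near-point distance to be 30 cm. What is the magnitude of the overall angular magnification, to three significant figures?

Objective: 1/d_i = 1/f_obj - 1/d_o = 1/1.5 - 1/1.71 = 0.08187 cm^-1, so d_i = 12.214 cm.
m_obj = -d_i/d_o = -12.214/1.71 = -7.143.
Eyepiece angular magnification (image at infinity): M_eye = D/f_e = 30/6 = 5.000.
Overall M = m_obj x M_eye = (-7.143)(5.000) = -35.71.
|M| = 35.71.

35.7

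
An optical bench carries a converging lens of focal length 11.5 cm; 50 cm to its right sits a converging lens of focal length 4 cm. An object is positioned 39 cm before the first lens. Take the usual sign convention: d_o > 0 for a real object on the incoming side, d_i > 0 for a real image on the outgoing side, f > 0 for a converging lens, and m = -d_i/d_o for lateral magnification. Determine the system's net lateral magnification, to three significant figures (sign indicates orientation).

0.0563

First lens: d_i1 = 1/(1/11.5 - 1/39) = 16.309 cm.
m_1 = -(16.309)/39 = -0.4182.
The intermediate image is 16.309 cm to the right of lens 1, so d_o2 = L - d_i1 = 50 - 16.309 = 33.691 cm.
Second lens: d_i2 = 1/(1/4 - 1/(33.691)) = 4.539 cm.
m_2 = -(4.539)/(33.691) = -0.1347.
Overall magnification: m = m_1 m_2 = 0.0563.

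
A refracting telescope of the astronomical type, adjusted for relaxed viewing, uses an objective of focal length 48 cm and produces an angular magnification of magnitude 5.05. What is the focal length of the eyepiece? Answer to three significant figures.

9.50 cm

|M| = f_obj/f_eye, so f_eye = f_obj/|M| = 48/5.05 = 9.505 cm.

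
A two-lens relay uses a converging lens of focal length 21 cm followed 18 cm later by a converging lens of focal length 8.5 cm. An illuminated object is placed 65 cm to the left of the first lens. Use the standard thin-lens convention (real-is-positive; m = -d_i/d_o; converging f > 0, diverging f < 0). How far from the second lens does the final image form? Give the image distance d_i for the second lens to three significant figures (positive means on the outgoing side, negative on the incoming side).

Lens 1: 1/d_i1 = 1/f_1 - 1/d_o1 = 1/21 - 1/65 = 0.03223 cm^-1, so d_i1 = 31.023 cm.
This image would form 31.023 cm past lens 1, i.e. 13.023 cm beyond lens 2, so it is a virtual object for lens 2: d_o2 = 18 - 31.023 = -13.023 cm.
Lens 2: 1/d_i2 = 1/f_2 - 1/d_o2 = 1/8.5 - 1/(-13.023) = 0.19444 cm^-1, so d_i2 = 5.143 cm.

5.14 cm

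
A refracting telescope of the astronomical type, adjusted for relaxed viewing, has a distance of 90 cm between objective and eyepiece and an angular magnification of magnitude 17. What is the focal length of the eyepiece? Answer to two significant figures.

5.0 cm

In normal adjustment the tube length equals f_obj + f_eye and |M| = f_obj/f_eye.
So f_obj = 17 f_eye and 17 f_eye + f_eye = 90 cm, giving f_eye = 90/18 = 5.000 cm and f_obj = 85.000 cm.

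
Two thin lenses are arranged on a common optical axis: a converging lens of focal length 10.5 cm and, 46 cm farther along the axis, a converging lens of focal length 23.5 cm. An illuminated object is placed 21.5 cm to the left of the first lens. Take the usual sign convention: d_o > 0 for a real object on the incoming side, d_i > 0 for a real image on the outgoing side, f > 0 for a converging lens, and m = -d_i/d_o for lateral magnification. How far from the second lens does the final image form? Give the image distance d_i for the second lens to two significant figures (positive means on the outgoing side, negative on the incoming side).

300 cm

First lens: d_i1 = 1/(1/10.5 - 1/21.5) = 20.523 cm.
Object distance for lens 2: d_o2 = 46 - 20.523 = 25.477 cm.
Second lens: d_i2 = 1/(1/23.5 - 1/(25.477)) = 302.799 cm.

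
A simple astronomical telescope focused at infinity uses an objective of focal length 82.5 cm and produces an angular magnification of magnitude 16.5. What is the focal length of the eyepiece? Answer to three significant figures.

|M| = f_obj/f_eye, so f_eye = f_obj/|M| = 82.5/16.5 = 5.000 cm.

5.00 cm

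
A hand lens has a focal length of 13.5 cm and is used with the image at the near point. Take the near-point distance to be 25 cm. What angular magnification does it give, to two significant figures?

2.9

M = 1 + D/f = 1 + 25/13.5 = 2.852.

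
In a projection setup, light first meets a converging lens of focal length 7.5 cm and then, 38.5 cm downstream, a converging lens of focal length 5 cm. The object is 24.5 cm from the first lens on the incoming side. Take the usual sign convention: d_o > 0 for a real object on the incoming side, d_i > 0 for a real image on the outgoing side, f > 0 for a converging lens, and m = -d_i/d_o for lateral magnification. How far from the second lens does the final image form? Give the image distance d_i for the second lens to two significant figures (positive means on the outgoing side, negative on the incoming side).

6.1 cm

Lens 1: 1/d_i1 = 1/f_1 - 1/d_o1 = 1/7.5 - 1/24.5 = 0.09252 cm^-1, so d_i1 = 10.809 cm.
Object distance for lens 2: d_o2 = 38.5 - 10.809 = 27.691 cm.
Lens 2: 1/d_i2 = 1/f_2 - 1/d_o2 = 1/5 - 1/(27.691) = 0.16389 cm^-1, so d_i2 = 6.102 cm.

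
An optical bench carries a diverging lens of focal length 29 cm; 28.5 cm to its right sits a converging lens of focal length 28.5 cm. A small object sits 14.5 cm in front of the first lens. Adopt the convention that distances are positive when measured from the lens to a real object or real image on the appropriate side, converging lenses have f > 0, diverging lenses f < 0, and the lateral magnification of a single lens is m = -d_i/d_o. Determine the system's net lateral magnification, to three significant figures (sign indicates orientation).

-1.97

First lens: d_i1 = 1/(1/(-29) - 1/14.5) = -9.667 cm.
m_1 = -(-9.667)/14.5 = 0.6667.
The intermediate image is virtual, 9.667 cm to the left of lens 1, so d_o2 = L - d_i1 = 28.5 - (-9.667) = 38.167 cm.
Second lens: d_i2 = 1/(1/28.5 - 1/(38.167)) = 112.526 cm.
m_2 = -(112.526)/(38.167) = -2.9483.
The system's lateral magnification is m_1 m_2 = (0.6667)(-2.9483) = -1.9655.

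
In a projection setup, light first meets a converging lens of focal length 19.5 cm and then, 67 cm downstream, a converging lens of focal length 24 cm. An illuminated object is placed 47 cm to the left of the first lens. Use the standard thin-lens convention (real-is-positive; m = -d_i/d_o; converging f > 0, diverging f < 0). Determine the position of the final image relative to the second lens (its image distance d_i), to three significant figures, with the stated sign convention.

83.5 cm

Applying the thin-lens equation to the first lens, 1/19.5 = 1/47 + 1/d_i1, which gives d_i1 = 33.327 cm.
That image sits 33.673 cm in front of the second lens, so d_o2 = 33.673 cm.
Applying the thin-lens equation again with f_2 = 24 cm and d_o2 = 33.673 cm gives d_i2 = 83.549 cm.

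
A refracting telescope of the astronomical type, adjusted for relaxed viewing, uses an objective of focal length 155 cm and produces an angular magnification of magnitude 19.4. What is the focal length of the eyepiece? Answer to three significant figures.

|M| = f_obj/f_eye, so f_eye = f_obj/|M| = 155/19.4 = 7.990 cm.

7.99 cm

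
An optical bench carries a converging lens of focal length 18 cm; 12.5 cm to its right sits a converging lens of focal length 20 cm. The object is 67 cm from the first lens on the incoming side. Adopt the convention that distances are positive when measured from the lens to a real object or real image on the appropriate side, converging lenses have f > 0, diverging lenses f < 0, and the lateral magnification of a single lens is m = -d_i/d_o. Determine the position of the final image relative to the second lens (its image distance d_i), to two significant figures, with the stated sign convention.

Applying the thin-lens equation to the first lens, 1/18 = 1/67 + 1/d_i1, which gives d_i1 = 24.612 cm.
This image would form 24.612 cm past lens 1, i.e. 12.112 cm beyond lens 2, so it is a virtual object for lens 2: d_o2 = 12.5 - 24.612 = -12.112 cm.
Applying the thin-lens equation again with f_2 = 20 cm and d_o2 = -12.112 cm gives d_i2 = 7.544 cm.

7.5 cm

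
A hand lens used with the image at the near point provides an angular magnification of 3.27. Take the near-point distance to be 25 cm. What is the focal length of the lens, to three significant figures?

For the image at the near point, M = 1 + D/f.
f = D/(M - 1) = 25/(3.27 - 1) = 11.013 cm.

11.0 cm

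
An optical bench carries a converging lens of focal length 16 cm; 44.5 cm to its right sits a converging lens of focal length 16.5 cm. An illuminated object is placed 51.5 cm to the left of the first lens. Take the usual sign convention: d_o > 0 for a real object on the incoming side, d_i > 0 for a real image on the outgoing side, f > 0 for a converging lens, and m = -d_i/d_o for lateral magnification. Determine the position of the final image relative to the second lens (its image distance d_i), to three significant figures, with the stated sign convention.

Lens 1: 1/d_i1 = 1/f_1 - 1/d_o1 = 1/16 - 1/51.5 = 0.04308 cm^-1, so d_i1 = 23.211 cm.
The intermediate image is 23.211 cm to the right of lens 1, so d_o2 = L - d_i1 = 44.5 - 23.211 = 21.289 cm.
Lens 2: 1/d_i2 = 1/f_2 - 1/d_o2 = 1/16.5 - 1/(21.289) = 0.01363 cm^-1, so d_i2 = 73.352 cm.

73.4 cm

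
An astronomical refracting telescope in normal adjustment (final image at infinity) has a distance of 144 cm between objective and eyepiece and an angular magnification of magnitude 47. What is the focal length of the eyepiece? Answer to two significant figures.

In normal adjustment the tube length equals f_obj + f_eye and |M| = f_obj/f_eye.
So f_obj = 47 f_eye and 47 f_eye + f_eye = 144 cm, giving f_eye = 144/48 = 3.000 cm and f_obj = 141.000 cm.

3.0 cm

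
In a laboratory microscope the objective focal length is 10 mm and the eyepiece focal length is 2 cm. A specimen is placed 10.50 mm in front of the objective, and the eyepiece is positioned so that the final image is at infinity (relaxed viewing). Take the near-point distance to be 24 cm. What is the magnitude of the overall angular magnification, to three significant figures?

Convert to cm: f_obj = 10 mm = 1 cm; d_o = 10.50 mm = 1.05 cm.
Objective: 1/d_i = 1/f_obj - 1/d_o = 1/1 - 1/1.05 = 0.04762 cm^-1, so d_i = 21.000 cm.
m_obj = -d_i/d_o = -21.000/1.05 = -20.000.
Eyepiece angular magnification (image at infinity): M_eye = D/f_e = 24/2 = 12.000.
Overall M = m_obj x M_eye = (-20.000)(12.000) = -240.00.
|M| = 240.00.

240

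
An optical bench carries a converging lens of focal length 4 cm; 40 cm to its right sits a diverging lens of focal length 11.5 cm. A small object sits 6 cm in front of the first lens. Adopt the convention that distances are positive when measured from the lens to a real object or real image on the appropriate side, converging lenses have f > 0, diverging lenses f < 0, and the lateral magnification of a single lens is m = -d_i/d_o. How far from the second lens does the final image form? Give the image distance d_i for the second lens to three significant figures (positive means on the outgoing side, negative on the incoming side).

-8.15 cm

First lens: d_i1 = 1/(1/4 - 1/6) = 12.000 cm.
That image sits 28.000 cm in front of the second lens, so d_o2 = 28.000 cm.
Second lens: d_i2 = 1/(1/(-11.5) - 1/(28.000)) = -8.152 cm.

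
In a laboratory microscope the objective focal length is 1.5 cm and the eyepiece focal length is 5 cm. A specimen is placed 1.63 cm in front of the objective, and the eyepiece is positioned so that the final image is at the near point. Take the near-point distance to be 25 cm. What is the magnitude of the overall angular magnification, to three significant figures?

Objective: 1/d_i = 1/f_obj - 1/d_o = 1/1.5 - 1/1.63 = 0.05317 cm^-1, so d_i = 18.808 cm.
m_obj = -d_i/d_o = -18.808/1.63 = -11.538.
Eyepiece angular magnification (image at near point): M_eye = 1 + D/f_e = 1 + 25/5 = 6.000.
Overall M = m_obj x M_eye = (-11.538)(6.000) = -69.23.
|M| = 69.23.

69.2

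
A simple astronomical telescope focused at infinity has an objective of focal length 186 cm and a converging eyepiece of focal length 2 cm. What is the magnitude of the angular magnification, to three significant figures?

93.0

|M| = f_obj/|f_eye| = 186/2 = 93.000.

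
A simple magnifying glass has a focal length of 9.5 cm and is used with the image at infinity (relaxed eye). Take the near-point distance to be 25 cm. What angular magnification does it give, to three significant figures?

M = D/f = 25/9.5 = 2.632.

2.63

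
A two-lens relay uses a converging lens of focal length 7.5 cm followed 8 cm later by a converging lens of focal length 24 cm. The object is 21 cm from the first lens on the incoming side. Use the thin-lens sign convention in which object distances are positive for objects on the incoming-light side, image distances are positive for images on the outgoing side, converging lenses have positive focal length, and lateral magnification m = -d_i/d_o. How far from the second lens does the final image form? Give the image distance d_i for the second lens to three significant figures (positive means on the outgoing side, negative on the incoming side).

Applying the thin-lens equation to the first lens, 1/7.5 = 1/21 + 1/d_i1, which gives d_i1 = 11.667 cm.
Since 11.667 cm > 8 cm, the first image lies past the second lens and serves as a virtual object: d_o2 = L - d_i1 = -3.667 cm.
Applying the thin-lens equation again with f_2 = 24 cm and d_o2 = -3.667 cm gives d_i2 = 3.181 cm.

3.18 cm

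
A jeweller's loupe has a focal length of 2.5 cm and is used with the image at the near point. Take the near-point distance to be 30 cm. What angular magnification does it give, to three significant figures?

13.0

M = 1 + D/f = 1 + 30/2.5 = 13.000.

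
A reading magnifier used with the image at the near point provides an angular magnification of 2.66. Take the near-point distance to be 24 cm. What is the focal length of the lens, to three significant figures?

For the image at the near point, M = 1 + D/f.
f = D/(M - 1) = 24/(2.66 - 1) = 14.458 cm.

14.5 cm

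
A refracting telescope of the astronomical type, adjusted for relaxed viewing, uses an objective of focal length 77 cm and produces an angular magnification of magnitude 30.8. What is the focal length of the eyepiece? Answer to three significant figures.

|M| = f_obj/f_eye, so f_eye = f_obj/|M| = 77/30.8 = 2.500 cm.

2.50 cm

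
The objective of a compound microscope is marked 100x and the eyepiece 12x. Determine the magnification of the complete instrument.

The overall magnification of a compound microscope is the product of the objective and eyepiece magnifications:
M = M_obj x M_eye = 100 x 12 = 1200.

1200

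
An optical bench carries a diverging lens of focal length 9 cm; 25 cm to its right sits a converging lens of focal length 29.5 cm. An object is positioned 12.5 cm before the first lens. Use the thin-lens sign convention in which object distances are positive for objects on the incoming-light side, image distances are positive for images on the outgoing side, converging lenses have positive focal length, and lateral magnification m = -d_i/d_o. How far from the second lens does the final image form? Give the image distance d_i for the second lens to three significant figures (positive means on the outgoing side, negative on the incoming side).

Applying the thin-lens equation to the first lens, 1/(-9) = 1/12.5 + 1/d_i1, which gives d_i1 = -5.233 cm.
With d_i1 < 0 the first image is virtual and lies on the object side; the object distance for lens 2 is d_o2 = 25 - (-5.233) = 30.233 cm.
Applying the thin-lens equation again with f_2 = 29.5 cm and d_o2 = 30.233 cm gives d_i2 = 1217.460 cm.

1220 cm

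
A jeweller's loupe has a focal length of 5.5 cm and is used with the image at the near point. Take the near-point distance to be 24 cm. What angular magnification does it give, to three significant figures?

5.36

M = 1 + D/f = 1 + 24/5.5 = 5.364.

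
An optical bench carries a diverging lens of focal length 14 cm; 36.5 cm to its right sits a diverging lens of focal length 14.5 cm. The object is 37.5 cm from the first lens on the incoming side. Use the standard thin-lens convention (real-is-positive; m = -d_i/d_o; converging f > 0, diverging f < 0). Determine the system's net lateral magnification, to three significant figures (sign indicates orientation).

0.0644

First lens: d_i1 = 1/(1/(-14) - 1/37.5) = -10.194 cm.
m_1 = -(-10.194)/37.5 = 0.2718.
With d_i1 < 0 the first image is virtual and lies on the object side; the object distance for lens 2 is d_o2 = 36.5 - (-10.194) = 46.694 cm.
Second lens: d_i2 = 1/(1/(-14.5) - 1/(46.694)) = -11.064 cm.
m_2 = -(-11.064)/(46.694) = 0.2370.
The system's lateral magnification is m_1 m_2 = (0.2718)(0.2370) = 0.0644.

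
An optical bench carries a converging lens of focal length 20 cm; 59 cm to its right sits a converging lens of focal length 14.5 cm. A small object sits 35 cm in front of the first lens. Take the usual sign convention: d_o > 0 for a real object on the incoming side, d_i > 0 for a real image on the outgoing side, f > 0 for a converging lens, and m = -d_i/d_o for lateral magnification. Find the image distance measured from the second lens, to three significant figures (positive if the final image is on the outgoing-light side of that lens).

Applying the thin-lens equation to the first lens, 1/20 = 1/35 + 1/d_i1, which gives d_i1 = 46.667 cm.
The intermediate image is 46.667 cm to the right of lens 1, so d_o2 = L - d_i1 = 59 - 46.667 = 12.333 cm.
Applying the thin-lens equation again with f_2 = 14.5 cm and d_o2 = 12.333 cm gives d_i2 = -82.538 cm.

-82.5 cm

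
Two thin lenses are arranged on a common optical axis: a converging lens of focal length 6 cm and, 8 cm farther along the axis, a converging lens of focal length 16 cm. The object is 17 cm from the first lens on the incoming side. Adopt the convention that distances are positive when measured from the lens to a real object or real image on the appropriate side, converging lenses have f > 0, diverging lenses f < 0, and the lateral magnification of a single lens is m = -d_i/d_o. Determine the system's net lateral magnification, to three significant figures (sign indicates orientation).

-0.505

Applying the thin-lens equation to the first lens, 1/6 = 1/17 + 1/d_i1, which gives d_i1 = 9.273 cm.
Its lateral magnification is m_1 = -d_i1/d_o1 = -(9.273)/17 = -0.5455.
Since 9.273 cm > 8 cm, the first image lies past the second lens and serves as a virtual object: d_o2 = L - d_i1 = -1.273 cm.
Applying the thin-lens equation again with f_2 = 16 cm and d_o2 = -1.273 cm gives d_i2 = 1.179 cm.
m_2 = -(1.179)/(-1.273) = 0.9263.
Total m = m_1 x m_2 = (-0.5455)(0.9263) = -0.5053.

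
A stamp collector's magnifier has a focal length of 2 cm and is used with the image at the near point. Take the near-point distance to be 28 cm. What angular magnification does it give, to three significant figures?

M = 1 + D/f = 1 + 28/2 = 15.000.

15.0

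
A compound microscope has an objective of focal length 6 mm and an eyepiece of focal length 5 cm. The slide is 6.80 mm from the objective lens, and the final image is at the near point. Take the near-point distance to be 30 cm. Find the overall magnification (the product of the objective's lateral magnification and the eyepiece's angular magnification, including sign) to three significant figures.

-52.5

Convert to cm: f_obj = 6 mm = 0.6 cm; d_o = 6.80 mm = 0.68 cm.
Objective: 1/d_i = 1/f_obj - 1/d_o = 1/0.6 - 1/0.68 = 0.19608 cm^-1, so d_i = 5.100 cm.
m_obj = -d_i/d_o = -5.100/0.68 = -7.500.
Eyepiece angular magnification (image at near point): M_eye = 1 + D/f_e = 1 + 30/5 = 7.000.
Overall M = m_obj x M_eye = (-7.500)(7.000) = -52.50.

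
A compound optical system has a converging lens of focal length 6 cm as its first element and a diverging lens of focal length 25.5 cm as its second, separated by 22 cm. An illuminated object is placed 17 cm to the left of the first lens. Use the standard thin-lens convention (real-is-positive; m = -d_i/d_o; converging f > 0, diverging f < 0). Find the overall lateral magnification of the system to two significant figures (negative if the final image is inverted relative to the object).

-0.36

Applying the thin-lens equation to the first lens, 1/6 = 1/17 + 1/d_i1, which gives d_i1 = 9.273 cm.
Its lateral magnification is m_1 = -d_i1/d_o1 = -(9.273)/17 = -0.5455.
Object distance for lens 2: d_o2 = 22 - 9.273 = 12.727 cm.
Applying the thin-lens equation again with f_2 = -25.5 cm and d_o2 = 12.727 cm gives d_i2 = -8.490 cm.
m_2 = -(-8.490)/(12.727) = 0.6671.
The system's lateral magnification is m_1 m_2 = (-0.5455)(0.6671) = -0.3639.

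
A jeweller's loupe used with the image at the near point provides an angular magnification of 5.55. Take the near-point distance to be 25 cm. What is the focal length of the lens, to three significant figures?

For the image at the near point, M = 1 + D/f.
f = D/(M - 1) = 25/(5.55 - 1) = 5.495 cm.

5.49 cm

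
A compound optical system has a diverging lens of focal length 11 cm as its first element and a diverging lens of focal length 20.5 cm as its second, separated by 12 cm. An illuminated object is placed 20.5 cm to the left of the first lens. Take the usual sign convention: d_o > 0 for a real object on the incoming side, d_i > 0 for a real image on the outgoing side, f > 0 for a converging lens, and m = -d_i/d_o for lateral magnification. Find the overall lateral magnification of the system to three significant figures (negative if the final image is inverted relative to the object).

Applying the thin-lens equation to the first lens, 1/(-11) = 1/20.5 + 1/d_i1, which gives d_i1 = -7.159 cm.
Its lateral magnification is m_1 = -d_i1/d_o1 = -(-7.159)/20.5 = 0.3492.
With d_i1 < 0 the first image is virtual and lies on the object side; the object distance for lens 2 is d_o2 = 12 - (-7.159) = 19.159 cm.
Applying the thin-lens equation again with f_2 = -20.5 cm and d_o2 = 19.159 cm gives d_i2 = -9.903 cm.
m_2 = -(-9.903)/(19.159) = 0.5169.
Overall magnification: m = m_1 m_2 = 0.1805.

0.181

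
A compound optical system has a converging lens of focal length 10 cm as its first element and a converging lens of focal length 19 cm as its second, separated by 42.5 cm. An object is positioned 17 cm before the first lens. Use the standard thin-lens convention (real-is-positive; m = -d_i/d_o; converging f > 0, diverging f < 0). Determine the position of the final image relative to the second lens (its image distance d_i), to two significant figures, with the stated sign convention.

Lens 1: 1/d_i1 = 1/f_1 - 1/d_o1 = 1/10 - 1/17 = 0.04118 cm^-1, so d_i1 = 24.286 cm.
That image sits 18.214 cm in front of the second lens, so d_o2 = 18.214 cm.
Lens 2: 1/d_i2 = 1/f_2 - 1/d_o2 = 1/19 - 1/(18.214) = -0.00227 cm^-1, so d_i2 = -440.455 cm.

-440 cm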